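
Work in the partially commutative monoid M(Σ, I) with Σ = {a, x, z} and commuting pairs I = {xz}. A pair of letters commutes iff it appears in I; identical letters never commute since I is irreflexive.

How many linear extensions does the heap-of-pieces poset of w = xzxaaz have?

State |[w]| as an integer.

piece 0:x — minimal
piece 1:z — minimal
piece 2:x rests on {0:x}
piece 3:a rests on {1:z, 2:x}
piece 4:a rests on {3:a}
piece 5:z rests on {4:a}
minimal pieces: {0:x, 1:z}
ways to finish when only these pieces remain (= sum over removing one remaining piece with nothing left below it):
  1 left: {5}→1
  2 left: {4,5}→1
  3 left: {3,4,5}→1
  4 left: {1,3,4,5}→1  {2,3,4,5}→1
  placing 0:x first → 2 extensions
  placing 1:z first → 1 extensions
total linear extensions = 3

3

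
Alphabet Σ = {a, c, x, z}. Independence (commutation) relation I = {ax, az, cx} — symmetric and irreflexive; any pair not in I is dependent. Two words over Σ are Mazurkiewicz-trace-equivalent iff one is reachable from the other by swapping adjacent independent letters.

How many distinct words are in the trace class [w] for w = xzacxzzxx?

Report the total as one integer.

7

#0=x has no predecessor
#1=z depends on [0:x]
#2=a has no predecessor
#3=c depends on [1:z, 2:a]
#4=x depends on [1:z]
#5=z depends on [3:c, 4:x]
#6=z depends on [5:z]
#7=x depends on [6:z]
#8=x depends on [7:x]
sources: [0:x, 2:a]
N(rest) = Σ N(rest − s) over sources s of rest; N(one piece) = 1:
  size 1 → [8]=1
  size 2 → [7,8]=1
  size 3 → [6,7,8]=1
  size 4 → [5,6,7,8]=1
  size 5 → [3,5,6,7,8]=1  [4,5,6,7,8]=1
  size 6 → [2,3,5,6,7,8]=1  [3,4,5,6,7,8]=2
  size 7 → [1,3,4,5,6,7,8]=2  [2,3,4,5,6,7,8]=3
  first=0(x) contributes 5
  first=2(a) contributes 2
|[w]| = 7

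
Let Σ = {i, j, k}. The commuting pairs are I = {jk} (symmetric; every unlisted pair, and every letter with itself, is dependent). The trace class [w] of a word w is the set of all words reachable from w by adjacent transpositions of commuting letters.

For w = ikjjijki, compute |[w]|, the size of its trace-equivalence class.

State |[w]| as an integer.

drop 0:i onto floor
drop 1:k onto {0:i}
drop 2:j onto {0:i}
drop 3:j onto {2:j}
drop 4:i onto {1:k, 3:j}
drop 5:j onto {4:i}
drop 6:k onto {4:i}
drop 7:i onto {5:j, 6:k}
ground layer = {0:i}
drop-orders for the pieces not yet dropped (sum over which currently-grounded one goes next):
  1 to go: {7} 1
  2 to go: {5,7} 1  {6,7} 1
  3 to go: {5,6,7} 2
  4 to go: {4,5,6,7} 2
  5 to go: {1,4,5,6,7} 2  {3,4,5,6,7} 2
  6 to go: {1,3,4,5,6,7} 4  {2,3,4,5,6,7} 2
  if 0:i drops first: 6 orders

6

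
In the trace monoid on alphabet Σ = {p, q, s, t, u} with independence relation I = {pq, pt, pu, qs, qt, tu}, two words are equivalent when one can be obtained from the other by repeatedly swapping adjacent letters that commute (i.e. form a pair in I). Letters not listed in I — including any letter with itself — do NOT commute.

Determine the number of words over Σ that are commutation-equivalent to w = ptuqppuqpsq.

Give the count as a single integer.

piece 0:p — minimal
piece 1:t — minimal
piece 2:u — minimal
piece 3:q rests on {2:u}
piece 4:p rests on {0:p}
piece 5:p rests on {4:p}
piece 6:u rests on {3:q}
piece 7:q rests on {6:u}
piece 8:p rests on {5:p}
piece 9:s rests on {1:t, 6:u, 8:p}
piece 10:q rests on {7:q}
minimal pieces: {0:p, 1:t, 2:u}
ways to finish when only these pieces remain (= sum over removing one remaining piece with nothing left below it):
  1 left: {9}→1  {10}→1
  2 left: {1,9}→1  {7,10}→1  {8,9}→1  {9,10}→2
  3 left: {1,8,9}→2  {1,9,10}→3  {5,8,9}→1  {7,9,10}→3  {8,9,10}→3
  4 left: {1,5,8,9}→3  {1,7,9,10}→6  {1,8,9,10}→8  {4,5,8,9}→1  {5,8,9,10}→4  {6,7,9,10}→3  {7,8,9,10}→6
  5 left: {0,4,5,8,9}→1  {1,4,5,8,9}→4  {1,5,8,9,10}→15  {1,6,7,9,10}→9  {1,7,8,9,10}→20  {3,6,7,9,10}→3  {4,5,8,9,10}→5  {5,7,8,9,10}→10  {6,7,8,9,10}→9
  6 left: {0,1,4,5,8,9}→5  {0,4,5,8,9,10}→6  {1,3,6,7,9,10}→12  {1,4,5,8,9,10}→24  {1,5,7,8,9,10}→45  {1,6,7,8,9,10}→38  {2,3,6,7,9,10}→3  {3,6,7,8,9,10}→12  {4,5,7,8,9,10}→15  {5,6,7,8,9,10}→19
  7 left: {0,1,4,5,8,9,10}→35  {0,4,5,7,8,9,10}→21  {1,2,3,6,7,9,10}→15  {1,3,6,7,8,9,10}→62  {1,4,5,7,8,9,10}→84  {1,5,6,7,8,9,10}→102  {2,3,6,7,8,9,10}→15  {3,5,6,7,8,9,10}→31  {4,5,6,7,8,9,10}→34
  8 left: {0,1,4,5,7,8,9,10}→140  {0,4,5,6,7,8,9,10}→55  {1,2,3,6,7,8,9,10}→92  {1,3,5,6,7,8,9,10}→195  {1,4,5,6,7,8,9,10}→220  {2,3,5,6,7,8,9,10}→46  {3,4,5,6,7,8,9,10}→65
  9 left: {0,1,4,5,6,7,8,9,10}→415  {0,3,4,5,6,7,8,9,10}→120  {1,2,3,5,6,7,8,9,10}→333  {1,3,4,5,6,7,8,9,10}→480  {2,3,4,5,6,7,8,9,10}→111
  placing 0:p first → 924 extensions
  placing 1:t first → 231 extensions
  placing 2:u first → 1015 extensions
total linear extensions = 2170

2170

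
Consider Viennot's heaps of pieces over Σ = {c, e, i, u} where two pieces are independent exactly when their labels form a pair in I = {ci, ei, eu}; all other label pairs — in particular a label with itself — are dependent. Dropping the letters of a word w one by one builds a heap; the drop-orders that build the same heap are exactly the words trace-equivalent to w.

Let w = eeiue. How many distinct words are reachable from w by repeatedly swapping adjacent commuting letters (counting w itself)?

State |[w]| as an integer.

0(e) covers ∅
1(e) covers 0:e
2(i) covers ∅
3(u) covers 2:i
4(e) covers 1:e
floor of heap: 0:e, 2:i
completions by unplaced set U, small U first (add the entries for U minus each lowest piece of U):
  |U|=1: {3}:1  {4}:1
  |U|=2: {1,4}:1  {2,3}:1  {3,4}:2
  |U|=3: {0,1,4}:1  {1,3,4}:3  {2,3,4}:3
  start at 0(e): 6
  start at 2(i): 4
sum over floor = 10

10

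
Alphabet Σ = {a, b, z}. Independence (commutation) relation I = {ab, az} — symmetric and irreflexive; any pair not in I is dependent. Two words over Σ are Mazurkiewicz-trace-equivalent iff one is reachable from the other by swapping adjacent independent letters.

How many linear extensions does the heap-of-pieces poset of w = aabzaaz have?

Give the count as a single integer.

#0=a has no predecessor
#1=a depends on [0:a]
#2=b has no predecessor
#3=z depends on [2:b]
#4=a depends on [1:a]
#5=a depends on [4:a]
#6=z depends on [3:z]
sources: [0:a, 2:b]
N(rest) = Σ N(rest − s) over sources s of rest; N(one piece) = 1:
  size 1 → [5]=1  [6]=1
  size 2 → [3,6]=1  [4,5]=1  [5,6]=2
  size 3 → [1,4,5]=1  [2,3,6]=1  [3,5,6]=3  [4,5,6]=3
  size 4 → [0,1,4,5]=1  [1,4,5,6]=4  [2,3,5,6]=4  [3,4,5,6]=6
  size 5 → [0,1,4,5,6]=5  [1,3,4,5,6]=10  [2,3,4,5,6]=10
  first=0(a) contributes 20
  first=2(b) contributes 15
|[w]| = 35

35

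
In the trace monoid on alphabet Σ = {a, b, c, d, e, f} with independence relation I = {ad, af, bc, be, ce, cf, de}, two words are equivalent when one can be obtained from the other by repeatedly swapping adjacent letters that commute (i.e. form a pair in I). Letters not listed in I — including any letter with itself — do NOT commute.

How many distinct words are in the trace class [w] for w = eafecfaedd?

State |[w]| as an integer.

57

0(e) covers ∅
1(a) covers 0:e
2(f) covers 0:e
3(e) covers 1:a, 2:f
4(c) covers 1:a
5(f) covers 3:e
6(a) covers 3:e, 4:c
7(e) covers 5:f, 6:a
8(d) covers 4:c, 5:f
9(d) covers 8:d
floor of heap: 0:e
completions by unplaced set U, small U first (add the entries for U minus each lowest piece of U):
  |U|=1: {7}:1  {9}:1
  |U|=2: {6,7}:1  {7,9}:2  {8,9}:1
  |U|=3: {6,7,9}:3  {7,8,9}:3
  |U|=4: {5,7,8,9}:3  {6,7,8,9}:6
  |U|=5: {4,6,7,8,9}:6  {5,6,7,8,9}:9
  |U|=6: {3,5,6,7,8,9}:9  {4,5,6,7,8,9}:15
  |U|=7: {2,3,5,6,7,8,9}:9  {3,4,5,6,7,8,9}:24
  |U|=8: {1,3,4,5,6,7,8,9}:24  {2,3,4,5,6,7,8,9}:33
  start at 0(e): 57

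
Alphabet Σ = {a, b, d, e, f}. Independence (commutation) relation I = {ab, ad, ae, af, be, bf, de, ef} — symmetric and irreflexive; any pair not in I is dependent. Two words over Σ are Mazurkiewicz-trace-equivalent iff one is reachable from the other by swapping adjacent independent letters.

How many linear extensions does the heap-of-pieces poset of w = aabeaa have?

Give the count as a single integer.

0(a) covers ∅
1(a) covers 0:a
2(b) covers ∅
3(e) covers ∅
4(a) covers 1:a
5(a) covers 4:a
floor of heap: 0:a, 2:b, 3:e
completions by unplaced set U, small U first (add the entries for U minus each lowest piece of U):
  |U|=1: {2}:1  {3}:1  {5}:1
  |U|=2: {2,3}:2  {2,5}:2  {3,5}:2  {4,5}:1
  |U|=3: {1,4,5}:1  {2,3,5}:6  {2,4,5}:3  {3,4,5}:3
  |U|=4: {0,1,4,5}:1  {1,2,4,5}:4  {1,3,4,5}:4  {2,3,4,5}:12
  start at 0(a): 20
  start at 2(b): 5
  start at 3(e): 5
sum over floor = 30

30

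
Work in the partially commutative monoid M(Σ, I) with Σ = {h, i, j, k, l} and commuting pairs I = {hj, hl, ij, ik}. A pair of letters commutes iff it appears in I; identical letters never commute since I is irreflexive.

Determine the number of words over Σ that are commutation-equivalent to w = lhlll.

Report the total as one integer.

#0=l has no predecessor
#1=h has no predecessor
#2=l depends on [0:l]
#3=l depends on [2:l]
#4=l depends on [3:l]
sources: [0:l, 1:h]
N(rest) = Σ N(rest − s) over sources s of rest; N(one piece) = 1:
  size 1 → [1]=1  [4]=1
  size 2 → [1,4]=2  [3,4]=1
  size 3 → [1,3,4]=3  [2,3,4]=1
  first=0(l) contributes 4
  first=1(h) contributes 1
|[w]| = 5

5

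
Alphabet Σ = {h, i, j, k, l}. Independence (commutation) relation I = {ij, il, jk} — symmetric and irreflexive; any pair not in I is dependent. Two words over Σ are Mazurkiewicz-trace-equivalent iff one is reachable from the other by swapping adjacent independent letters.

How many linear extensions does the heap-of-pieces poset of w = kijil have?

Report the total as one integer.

9

piece 0:k — minimal
piece 1:i rests on {0:k}
piece 2:j — minimal
piece 3:i rests on {1:i}
piece 4:l rests on {0:k, 2:j}
minimal pieces: {0:k, 2:j}
ways to finish when only these pieces remain (= sum over removing one remaining piece with nothing left below it):
  1 left: {3}→1  {4}→1
  2 left: {1,3}→1  {2,4}→1  {3,4}→2
  3 left: {1,3,4}→3  {2,3,4}→3
  placing 0:k first → 6 extensions
  placing 2:j first → 3 extensions
total linear extensions = 9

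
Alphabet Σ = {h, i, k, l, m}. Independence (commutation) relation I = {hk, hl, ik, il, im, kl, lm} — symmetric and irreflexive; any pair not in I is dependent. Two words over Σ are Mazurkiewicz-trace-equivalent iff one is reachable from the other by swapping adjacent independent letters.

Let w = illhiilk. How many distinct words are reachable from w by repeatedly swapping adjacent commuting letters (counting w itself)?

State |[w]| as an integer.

280

piece 0:i — minimal
piece 1:l — minimal
piece 2:l rests on {1:l}
piece 3:h rests on {0:i}
piece 4:i rests on {3:h}
piece 5:i rests on {4:i}
piece 6:l rests on {2:l}
piece 7:k — minimal
minimal pieces: {0:i, 1:l, 7:k}
ways to finish when only these pieces remain (= sum over removing one remaining piece with nothing left below it):
  1 left: {5}→1  {6}→1  {7}→1
  2 left: {2,6}→1  {4,5}→1  {5,6}→2  {5,7}→2  {6,7}→2
  3 left: {1,2,6}→1  {2,5,6}→3  {2,6,7}→3  {3,4,5}→1  {4,5,6}→3  {4,5,7}→3  {5,6,7}→6
  4 left: {0,3,4,5}→1  {1,2,5,6}→4  {1,2,6,7}→4  {2,4,5,6}→6  {2,5,6,7}→12  {3,4,5,6}→4  {3,4,5,7}→4  {4,5,6,7}→12
  5 left: {0,3,4,5,6}→5  {0,3,4,5,7}→5  {1,2,4,5,6}→10  {1,2,5,6,7}→20  {2,3,4,5,6}→10  {2,4,5,6,7}→30  {3,4,5,6,7}→20
  6 left: {0,2,3,4,5,6}→15  {0,3,4,5,6,7}→30  {1,2,3,4,5,6}→20  {1,2,4,5,6,7}→60  {2,3,4,5,6,7}→60
  placing 0:i first → 140 extensions
  placing 1:l first → 105 extensions
  placing 7:k first → 35 extensions
total linear extensions = 280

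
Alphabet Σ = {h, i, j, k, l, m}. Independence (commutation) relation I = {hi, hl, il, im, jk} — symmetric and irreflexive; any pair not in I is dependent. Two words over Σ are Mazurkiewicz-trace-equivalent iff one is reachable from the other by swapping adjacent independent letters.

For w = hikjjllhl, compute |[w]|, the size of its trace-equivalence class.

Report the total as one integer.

24

0(h) covers ∅
1(i) covers ∅
2(k) covers 0:h, 1:i
3(j) covers 0:h, 1:i
4(j) covers 3:j
5(l) covers 2:k, 4:j
6(l) covers 5:l
7(h) covers 2:k, 4:j
8(l) covers 6:l
floor of heap: 0:h, 1:i
completions by unplaced set U, small U first (add the entries for U minus each lowest piece of U):
  |U|=1: {7}:1  {8}:1
  |U|=2: {6,8}:1  {7,8}:2
  |U|=3: {5,6,8}:1  {6,7,8}:3
  |U|=4: {5,6,7,8}:4
  |U|=5: {2,5,6,7,8}:4  {4,5,6,7,8}:4
  |U|=6: {2,4,5,6,7,8}:8  {3,4,5,6,7,8}:4
  |U|=7: {2,3,4,5,6,7,8}:12
  start at 0(h): 12
  start at 1(i): 12
sum over floor = 24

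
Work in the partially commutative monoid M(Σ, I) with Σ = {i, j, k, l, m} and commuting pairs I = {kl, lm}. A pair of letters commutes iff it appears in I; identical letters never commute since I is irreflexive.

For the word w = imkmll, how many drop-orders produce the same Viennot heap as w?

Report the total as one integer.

10

#0=i has no predecessor
#1=m depends on [0:i]
#2=k depends on [1:m]
#3=m depends on [2:k]
#4=l depends on [0:i]
#5=l depends on [4:l]
sources: [0:i]
N(rest) = Σ N(rest − s) over sources s of rest; N(one piece) = 1:
  size 1 → [3]=1  [5]=1
  size 2 → [2,3]=1  [3,5]=2  [4,5]=1
  size 3 → [1,2,3]=1  [2,3,5]=3  [3,4,5]=3
  size 4 → [1,2,3,5]=4  [2,3,4,5]=6
  first=0(i) contributes 10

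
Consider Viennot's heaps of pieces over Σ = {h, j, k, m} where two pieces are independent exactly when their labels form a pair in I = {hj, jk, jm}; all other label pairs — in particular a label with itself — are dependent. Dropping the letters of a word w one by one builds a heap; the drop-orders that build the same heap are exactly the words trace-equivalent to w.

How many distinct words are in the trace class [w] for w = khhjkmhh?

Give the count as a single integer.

8

piece 0:k — minimal
piece 1:h rests on {0:k}
piece 2:h rests on {1:h}
piece 3:j — minimal
piece 4:k rests on {2:h}
piece 5:m rests on {4:k}
piece 6:h rests on {5:m}
piece 7:h rests on {6:h}
minimal pieces: {0:k, 3:j}
ways to finish when only these pieces remain (= sum over removing one remaining piece with nothing left below it):
  1 left: {3}→1  {7}→1
  2 left: {3,7}→2  {6,7}→1
  3 left: {3,6,7}→3  {5,6,7}→1
  4 left: {3,5,6,7}→4  {4,5,6,7}→1
  5 left: {2,4,5,6,7}→1  {3,4,5,6,7}→5
  6 left: {1,2,4,5,6,7}→1  {2,3,4,5,6,7}→6
  placing 0:k first → 7 extensions
  placing 3:j first → 1 extensions
total linear extensions = 8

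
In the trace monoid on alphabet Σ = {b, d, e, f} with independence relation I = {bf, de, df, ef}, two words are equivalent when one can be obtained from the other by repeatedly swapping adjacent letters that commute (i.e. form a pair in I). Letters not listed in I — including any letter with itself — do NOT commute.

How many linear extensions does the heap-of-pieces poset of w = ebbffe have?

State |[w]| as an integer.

15

piece 0:e — minimal
piece 1:b rests on {0:e}
piece 2:b rests on {1:b}
piece 3:f — minimal
piece 4:f rests on {3:f}
piece 5:e rests on {2:b}
minimal pieces: {0:e, 3:f}
ways to finish when only these pieces remain (= sum over removing one remaining piece with nothing left below it):
  1 left: {4}→1  {5}→1
  2 left: {2,5}→1  {3,4}→1  {4,5}→2
  3 left: {1,2,5}→1  {2,4,5}→3  {3,4,5}→3
  4 left: {0,1,2,5}→1  {1,2,4,5}→4  {2,3,4,5}→6
  placing 0:e first → 10 extensions
  placing 3:f first → 5 extensions
total linear extensions = 15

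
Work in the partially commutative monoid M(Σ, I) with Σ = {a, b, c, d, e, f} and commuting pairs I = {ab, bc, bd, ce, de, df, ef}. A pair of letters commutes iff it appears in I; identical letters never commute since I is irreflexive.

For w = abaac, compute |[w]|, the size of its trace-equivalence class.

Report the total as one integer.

5

0(a) covers ∅
1(b) covers ∅
2(a) covers 0:a
3(a) covers 2:a
4(c) covers 3:a
floor of heap: 0:a, 1:b
completions by unplaced set U, small U first (add the entries for U minus each lowest piece of U):
  |U|=1: {1}:1  {4}:1
  |U|=2: {1,4}:2  {3,4}:1
  |U|=3: {1,3,4}:3  {2,3,4}:1
  start at 0(a): 4
  start at 1(b): 1
sum over floor = 5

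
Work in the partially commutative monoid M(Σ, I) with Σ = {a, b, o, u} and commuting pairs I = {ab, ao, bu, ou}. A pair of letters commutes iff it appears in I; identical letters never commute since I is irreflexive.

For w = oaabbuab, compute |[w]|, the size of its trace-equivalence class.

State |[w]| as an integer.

70

0(o) covers ∅
1(a) covers ∅
2(a) covers 1:a
3(b) covers 0:o
4(b) covers 3:b
5(u) covers 2:a
6(a) covers 5:u
7(b) covers 4:b
floor of heap: 0:o, 1:a
completions by unplaced set U, small U first (add the entries for U minus each lowest piece of U):
  |U|=1: {6}:1  {7}:1
  |U|=2: {4,7}:1  {5,6}:1  {6,7}:2
  |U|=3: {2,5,6}:1  {3,4,7}:1  {4,6,7}:3  {5,6,7}:3
  |U|=4: {0,3,4,7}:1  {1,2,5,6}:1  {2,5,6,7}:4  {3,4,6,7}:4  {4,5,6,7}:6
  |U|=5: {0,3,4,6,7}:5  {1,2,5,6,7}:5  {2,4,5,6,7}:10  {3,4,5,6,7}:10
  |U|=6: {0,3,4,5,6,7}:15  {1,2,4,5,6,7}:15  {2,3,4,5,6,7}:20
  start at 0(o): 35
  start at 1(a): 35
sum over floor = 70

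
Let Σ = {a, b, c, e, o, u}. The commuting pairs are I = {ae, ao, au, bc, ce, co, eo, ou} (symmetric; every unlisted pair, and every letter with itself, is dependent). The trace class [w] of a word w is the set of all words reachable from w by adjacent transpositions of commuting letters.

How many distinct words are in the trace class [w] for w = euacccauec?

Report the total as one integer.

#0=e has no predecessor
#1=u depends on [0:e]
#2=a has no predecessor
#3=c depends on [1:u, 2:a]
#4=c depends on [3:c]
#5=c depends on [4:c]
#6=a depends on [5:c]
#7=u depends on [5:c]
#8=e depends on [7:u]
#9=c depends on [6:a, 7:u]
sources: [0:e, 2:a]
N(rest) = Σ N(rest − s) over sources s of rest; N(one piece) = 1:
  size 1 → [8]=1  [9]=1
  size 2 → [6,9]=1  [8,9]=2
  size 3 → [6,8,9]=3  [7,8,9]=2
  size 4 → [6,7,8,9]=5
  size 5 → [5,6,7,8,9]=5
  size 6 → [4,5,6,7,8,9]=5
  size 7 → [3,4,5,6,7,8,9]=5
  size 8 → [1,3,4,5,6,7,8,9]=5  [2,3,4,5,6,7,8,9]=5
  first=0(e) contributes 10
  first=2(a) contributes 5
|[w]| = 15

15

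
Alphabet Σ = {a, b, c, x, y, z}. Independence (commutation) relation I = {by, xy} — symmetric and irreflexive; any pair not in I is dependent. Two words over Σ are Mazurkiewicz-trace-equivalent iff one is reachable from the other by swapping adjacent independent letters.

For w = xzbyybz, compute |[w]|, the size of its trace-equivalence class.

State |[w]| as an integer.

6

piece 0:x — minimal
piece 1:z rests on {0:x}
piece 2:b rests on {1:z}
piece 3:y rests on {1:z}
piece 4:y rests on {3:y}
piece 5:b rests on {2:b}
piece 6:z rests on {4:y, 5:b}
minimal pieces: {0:x}
ways to finish when only these pieces remain (= sum over removing one remaining piece with nothing left below it):
  1 left: {6}→1
  2 left: {4,6}→1  {5,6}→1
  3 left: {2,5,6}→1  {3,4,6}→1  {4,5,6}→2
  4 left: {2,4,5,6}→3  {3,4,5,6}→3
  5 left: {2,3,4,5,6}→6
  placing 0:x first → 6 extensions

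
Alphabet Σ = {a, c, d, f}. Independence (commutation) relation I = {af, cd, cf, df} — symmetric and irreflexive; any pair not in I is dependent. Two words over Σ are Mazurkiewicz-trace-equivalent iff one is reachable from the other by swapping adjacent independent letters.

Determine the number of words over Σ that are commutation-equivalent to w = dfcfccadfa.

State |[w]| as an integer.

piece 0:d — minimal
piece 1:f — minimal
piece 2:c — minimal
piece 3:f rests on {1:f}
piece 4:c rests on {2:c}
piece 5:c rests on {4:c}
piece 6:a rests on {0:d, 5:c}
piece 7:d rests on {6:a}
piece 8:f rests on {3:f}
piece 9:a rests on {7:d}
minimal pieces: {0:d, 1:f, 2:c}
ways to finish when only these pieces remain (= sum over removing one remaining piece with nothing left below it):
  1 left: {8}→1  {9}→1
  2 left: {3,8}→1  {7,9}→1  {8,9}→2
  3 left: {1,3,8}→1  {3,8,9}→3  {6,7,9}→1  {7,8,9}→3
  4 left: {0,6,7,9}→1  {1,3,8,9}→4  {3,7,8,9}→6  {5,6,7,9}→1  {6,7,8,9}→4
  5 left: {0,5,6,7,9}→2  {0,6,7,8,9}→5  {1,3,7,8,9}→10  {3,6,7,8,9}→10  {4,5,6,7,9}→1  {5,6,7,8,9}→5
  6 left: {0,3,6,7,8,9}→15  {0,4,5,6,7,9}→3  {0,5,6,7,8,9}→12  {1,3,6,7,8,9}→20  {2,4,5,6,7,9}→1  {3,5,6,7,8,9}→15  {4,5,6,7,8,9}→6
  7 left: {0,1,3,6,7,8,9}→35  {0,2,4,5,6,7,9}→4  {0,3,5,6,7,8,9}→42  {0,4,5,6,7,8,9}→21  {1,3,5,6,7,8,9}→35  {2,4,5,6,7,8,9}→7  {3,4,5,6,7,8,9}→21
  8 left: {0,1,3,5,6,7,8,9}→112  {0,2,4,5,6,7,8,9}→32  {0,3,4,5,6,7,8,9}→84  {1,3,4,5,6,7,8,9}→56  {2,3,4,5,6,7,8,9}→28
  placing 0:d first → 84 extensions
  placing 1:f first → 144 extensions
  placing 2:c first → 252 extensions
total linear extensions = 480

480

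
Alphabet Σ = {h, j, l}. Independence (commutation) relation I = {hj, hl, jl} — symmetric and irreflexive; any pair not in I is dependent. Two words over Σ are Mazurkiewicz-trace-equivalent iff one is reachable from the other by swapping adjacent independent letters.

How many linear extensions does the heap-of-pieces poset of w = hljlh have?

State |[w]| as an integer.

30

0(h) covers ∅
1(l) covers ∅
2(j) covers ∅
3(l) covers 1:l
4(h) covers 0:h
floor of heap: 0:h, 1:l, 2:j
completions by unplaced set U, small U first (add the entries for U minus each lowest piece of U):
  |U|=1: {2}:1  {3}:1  {4}:1
  |U|=2: {0,4}:1  {1,3}:1  {2,3}:2  {2,4}:2  {3,4}:2
  |U|=3: {0,2,4}:3  {0,3,4}:3  {1,2,3}:3  {1,3,4}:3  {2,3,4}:6
  start at 0(h): 12
  start at 1(l): 12
  start at 2(j): 6
sum over floor = 30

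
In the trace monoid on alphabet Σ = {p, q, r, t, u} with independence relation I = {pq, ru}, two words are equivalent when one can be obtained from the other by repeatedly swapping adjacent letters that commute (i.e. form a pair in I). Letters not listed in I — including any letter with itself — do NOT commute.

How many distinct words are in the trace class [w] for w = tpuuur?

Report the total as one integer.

drop 0:t onto floor
drop 1:p onto {0:t}
drop 2:u onto {1:p}
drop 3:u onto {2:u}
drop 4:u onto {3:u}
drop 5:r onto {1:p}
ground layer = {0:t}
drop-orders for the pieces not yet dropped (sum over which currently-grounded one goes next):
  1 to go: {4} 1  {5} 1
  2 to go: {3,4} 1  {4,5} 2
  3 to go: {2,3,4} 1  {3,4,5} 3
  4 to go: {2,3,4,5} 4
  if 0:t drops first: 4 orders

4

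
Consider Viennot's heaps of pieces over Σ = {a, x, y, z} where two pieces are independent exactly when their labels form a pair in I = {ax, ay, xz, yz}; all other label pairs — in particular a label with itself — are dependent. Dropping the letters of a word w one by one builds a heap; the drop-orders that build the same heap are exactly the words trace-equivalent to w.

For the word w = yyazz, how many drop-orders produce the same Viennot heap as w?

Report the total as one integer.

drop 0:y onto floor
drop 1:y onto {0:y}
drop 2:a onto floor
drop 3:z onto {2:a}
drop 4:z onto {3:z}
ground layer = {0:y, 2:a}
drop-orders for the pieces not yet dropped (sum over which currently-grounded one goes next):
  1 to go: {1} 1  {4} 1
  2 to go: {0,1} 1  {1,4} 2  {3,4} 1
  3 to go: {0,1,4} 3  {1,3,4} 3  {2,3,4} 1
  if 0:y drops first: 4 orders
  if 2:a drops first: 6 orders
heap linearizations: 10

10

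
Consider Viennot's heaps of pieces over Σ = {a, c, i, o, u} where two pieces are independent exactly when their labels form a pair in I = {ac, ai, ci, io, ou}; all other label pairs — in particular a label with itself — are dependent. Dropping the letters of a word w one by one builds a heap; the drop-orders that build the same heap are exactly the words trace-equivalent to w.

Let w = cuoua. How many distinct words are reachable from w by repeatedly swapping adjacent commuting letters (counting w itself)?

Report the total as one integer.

piece 0:c — minimal
piece 1:u rests on {0:c}
piece 2:o rests on {0:c}
piece 3:u rests on {1:u}
piece 4:a rests on {2:o, 3:u}
minimal pieces: {0:c}
ways to finish when only these pieces remain (= sum over removing one remaining piece with nothing left below it):
  1 left: {4}→1
  2 left: {2,4}→1  {3,4}→1
  3 left: {1,3,4}→1  {2,3,4}→2
  placing 0:c first → 3 extensions

3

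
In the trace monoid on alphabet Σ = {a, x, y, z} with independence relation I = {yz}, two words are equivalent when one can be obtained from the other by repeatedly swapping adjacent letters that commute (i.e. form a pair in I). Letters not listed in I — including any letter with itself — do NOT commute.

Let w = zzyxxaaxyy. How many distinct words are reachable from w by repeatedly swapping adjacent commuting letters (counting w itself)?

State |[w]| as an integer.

3

drop 0:z onto floor
drop 1:z onto {0:z}
drop 2:y onto floor
drop 3:x onto {1:z, 2:y}
drop 4:x onto {3:x}
drop 5:a onto {4:x}
drop 6:a onto {5:a}
drop 7:x onto {6:a}
drop 8:y onto {7:x}
drop 9:y onto {8:y}
ground layer = {0:z, 2:y}
drop-orders for the pieces not yet dropped (sum over which currently-grounded one goes next):
  1 to go: {9} 1
  2 to go: {8,9} 1
  3 to go: {7,8,9} 1
  4 to go: {6,7,8,9} 1
  5 to go: {5,6,7,8,9} 1
  6 to go: {4,5,6,7,8,9} 1
  7 to go: {3,4,5,6,7,8,9} 1
  8 to go: {1,3,4,5,6,7,8,9} 1  {2,3,4,5,6,7,8,9} 1
  if 0:z drops first: 2 orders
  if 2:y drops first: 1 orders
heap linearizations: 3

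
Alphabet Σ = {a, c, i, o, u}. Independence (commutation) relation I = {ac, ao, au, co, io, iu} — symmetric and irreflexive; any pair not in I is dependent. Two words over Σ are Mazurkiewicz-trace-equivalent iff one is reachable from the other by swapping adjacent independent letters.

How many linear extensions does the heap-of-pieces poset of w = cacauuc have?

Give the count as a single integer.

21

#0=c has no predecessor
#1=a has no predecessor
#2=c depends on [0:c]
#3=a depends on [1:a]
#4=u depends on [2:c]
#5=u depends on [4:u]
#6=c depends on [5:u]
sources: [0:c, 1:a]
N(rest) = Σ N(rest − s) over sources s of rest; N(one piece) = 1:
  size 1 → [3]=1  [6]=1
  size 2 → [1,3]=1  [3,6]=2  [5,6]=1
  size 3 → [1,3,6]=3  [3,5,6]=3  [4,5,6]=1
  size 4 → [1,3,5,6]=6  [2,4,5,6]=1  [3,4,5,6]=4
  size 5 → [0,2,4,5,6]=1  [1,3,4,5,6]=10  [2,3,4,5,6]=5
  first=0(c) contributes 15
  first=1(a) contributes 6
|[w]| = 21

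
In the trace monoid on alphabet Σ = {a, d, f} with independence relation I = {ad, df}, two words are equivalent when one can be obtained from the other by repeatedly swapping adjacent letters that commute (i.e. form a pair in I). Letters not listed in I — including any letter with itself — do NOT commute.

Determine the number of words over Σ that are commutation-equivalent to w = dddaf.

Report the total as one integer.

piece 0:d — minimal
piece 1:d rests on {0:d}
piece 2:d rests on {1:d}
piece 3:a — minimal
piece 4:f rests on {3:a}
minimal pieces: {0:d, 3:a}
ways to finish when only these pieces remain (= sum over removing one remaining piece with nothing left below it):
  1 left: {2}→1  {4}→1
  2 left: {1,2}→1  {2,4}→2  {3,4}→1
  3 left: {0,1,2}→1  {1,2,4}→3  {2,3,4}→3
  placing 0:d first → 6 extensions
  placing 3:a first → 4 extensions
total linear extensions = 10

10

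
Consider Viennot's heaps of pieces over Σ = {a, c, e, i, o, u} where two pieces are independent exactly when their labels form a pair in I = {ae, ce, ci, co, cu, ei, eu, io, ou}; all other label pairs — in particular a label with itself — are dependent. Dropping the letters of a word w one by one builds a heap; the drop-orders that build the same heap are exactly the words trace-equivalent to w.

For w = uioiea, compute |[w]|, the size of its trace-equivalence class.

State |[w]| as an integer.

14

0(u) covers ∅
1(i) covers 0:u
2(o) covers ∅
3(i) covers 1:i
4(e) covers 2:o
5(a) covers 2:o, 3:i
floor of heap: 0:u, 2:o
completions by unplaced set U, small U first (add the entries for U minus each lowest piece of U):
  |U|=1: {4}:1  {5}:1
  |U|=2: {3,5}:1  {4,5}:2
  |U|=3: {1,3,5}:1  {2,4,5}:2  {3,4,5}:3
  |U|=4: {0,1,3,5}:1  {1,3,4,5}:4  {2,3,4,5}:5
  start at 0(u): 9
  start at 2(o): 5
sum over floor = 14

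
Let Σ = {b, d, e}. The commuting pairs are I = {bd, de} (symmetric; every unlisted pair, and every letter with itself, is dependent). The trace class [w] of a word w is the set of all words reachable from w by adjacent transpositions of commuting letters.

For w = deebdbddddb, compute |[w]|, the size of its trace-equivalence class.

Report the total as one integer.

piece 0:d — minimal
piece 1:e — minimal
piece 2:e rests on {1:e}
piece 3:b rests on {2:e}
piece 4:d rests on {0:d}
piece 5:b rests on {3:b}
piece 6:d rests on {4:d}
piece 7:d rests on {6:d}
piece 8:d rests on {7:d}
piece 9:d rests on {8:d}
piece 10:b rests on {5:b}
minimal pieces: {0:d, 1:e}
ways to finish when only these pieces remain (= sum over removing one remaining piece with nothing left below it):
  1 left: {9}→1  {10}→1
  2 left: {5,10}→1  {8,9}→1  {9,10}→2
  3 left: {3,5,10}→1  {5,9,10}→3  {7,8,9}→1  {8,9,10}→3
  4 left: {2,3,5,10}→1  {3,5,9,10}→4  {5,8,9,10}→6  {6,7,8,9}→1  {7,8,9,10}→4
  5 left: {1,2,3,5,10}→1  {2,3,5,9,10}→5  {3,5,8,9,10}→10  {4,6,7,8,9}→1  {5,7,8,9,10}→10  {6,7,8,9,10}→5
  6 left: {0,4,6,7,8,9}→1  {1,2,3,5,9,10}→6  {2,3,5,8,9,10}→15  {3,5,7,8,9,10}→20  {4,6,7,8,9,10}→6  {5,6,7,8,9,10}→15
  7 left: {0,4,6,7,8,9,10}→7  {1,2,3,5,8,9,10}→21  {2,3,5,7,8,9,10}→35  {3,5,6,7,8,9,10}→35  {4,5,6,7,8,9,10}→21
  8 left: {0,4,5,6,7,8,9,10}→28  {1,2,3,5,7,8,9,10}→56  {2,3,5,6,7,8,9,10}→70  {3,4,5,6,7,8,9,10}→56
  9 left: {0,3,4,5,6,7,8,9,10}→84  {1,2,3,5,6,7,8,9,10}→126  {2,3,4,5,6,7,8,9,10}→126
  placing 0:d first → 252 extensions
  placing 1:e first → 210 extensions
total linear extensions = 462

462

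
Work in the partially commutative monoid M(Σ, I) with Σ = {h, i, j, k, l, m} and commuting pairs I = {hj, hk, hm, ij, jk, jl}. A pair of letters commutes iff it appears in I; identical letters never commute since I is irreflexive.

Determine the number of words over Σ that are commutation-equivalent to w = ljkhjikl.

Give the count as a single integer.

#0=l has no predecessor
#1=j has no predecessor
#2=k depends on [0:l]
#3=h depends on [0:l]
#4=j depends on [1:j]
#5=i depends on [2:k, 3:h]
#6=k depends on [5:i]
#7=l depends on [6:k]
sources: [0:l, 1:j]
N(rest) = Σ N(rest − s) over sources s of rest; N(one piece) = 1:
  size 1 → [4]=1  [7]=1
  size 2 → [1,4]=1  [4,7]=2  [6,7]=1
  size 3 → [1,4,7]=3  [4,6,7]=3  [5,6,7]=1
  size 4 → [1,4,6,7]=6  [2,5,6,7]=1  [3,5,6,7]=1  [4,5,6,7]=4
  size 5 → [1,4,5,6,7]=10  [2,3,5,6,7]=2  [2,4,5,6,7]=5  [3,4,5,6,7]=5
  size 6 → [0,2,3,5,6,7]=2  [1,2,4,5,6,7]=15  [1,3,4,5,6,7]=15  [2,3,4,5,6,7]=12
  first=0(l) contributes 42
  first=1(j) contributes 14
|[w]| = 56

56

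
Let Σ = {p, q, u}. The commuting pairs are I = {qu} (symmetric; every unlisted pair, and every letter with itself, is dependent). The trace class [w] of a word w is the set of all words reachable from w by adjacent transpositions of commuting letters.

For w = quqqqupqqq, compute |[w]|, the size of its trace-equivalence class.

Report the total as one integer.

#0=q has no predecessor
#1=u has no predecessor
#2=q depends on [0:q]
#3=q depends on [2:q]
#4=q depends on [3:q]
#5=u depends on [1:u]
#6=p depends on [4:q, 5:u]
#7=q depends on [6:p]
#8=q depends on [7:q]
#9=q depends on [8:q]
sources: [0:q, 1:u]
N(rest) = Σ N(rest − s) over sources s of rest; N(one piece) = 1:
  size 1 → [9]=1
  size 2 → [8,9]=1
  size 3 → [7,8,9]=1
  size 4 → [6,7,8,9]=1
  size 5 → [4,6,7,8,9]=1  [5,6,7,8,9]=1
  size 6 → [1,5,6,7,8,9]=1  [3,4,6,7,8,9]=1  [4,5,6,7,8,9]=2
  size 7 → [1,4,5,6,7,8,9]=3  [2,3,4,6,7,8,9]=1  [3,4,5,6,7,8,9]=3
  size 8 → [0,2,3,4,6,7,8,9]=1  [1,3,4,5,6,7,8,9]=6  [2,3,4,5,6,7,8,9]=4
  first=0(q) contributes 10
  first=1(u) contributes 5
|[w]| = 15

15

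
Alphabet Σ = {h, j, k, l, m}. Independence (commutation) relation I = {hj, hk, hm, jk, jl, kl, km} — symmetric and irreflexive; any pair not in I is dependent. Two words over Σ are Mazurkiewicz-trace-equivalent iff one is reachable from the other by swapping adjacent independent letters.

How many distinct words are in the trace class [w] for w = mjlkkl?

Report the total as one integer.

drop 0:m onto floor
drop 1:j onto {0:m}
drop 2:l onto {0:m}
drop 3:k onto floor
drop 4:k onto {3:k}
drop 5:l onto {2:l}
ground layer = {0:m, 3:k}
drop-orders for the pieces not yet dropped (sum over which currently-grounded one goes next):
  1 to go: {1} 1  {4} 1  {5} 1
  2 to go: {1,4} 2  {1,5} 2  {2,5} 1  {3,4} 1  {4,5} 2
  3 to go: {1,2,5} 3  {1,3,4} 3  {1,4,5} 6  {2,4,5} 3  {3,4,5} 3
  4 to go: {0,1,2,5} 3  {1,2,4,5} 12  {1,3,4,5} 12  {2,3,4,5} 6
  if 0:m drops first: 30 orders
  if 3:k drops first: 15 orders
heap linearizations: 45

45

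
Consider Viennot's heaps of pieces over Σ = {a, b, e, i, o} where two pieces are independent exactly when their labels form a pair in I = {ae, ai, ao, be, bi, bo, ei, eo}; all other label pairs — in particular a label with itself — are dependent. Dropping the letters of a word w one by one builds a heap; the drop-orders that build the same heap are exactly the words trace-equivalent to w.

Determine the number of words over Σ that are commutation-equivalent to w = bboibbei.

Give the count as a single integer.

280

piece 0:b — minimal
piece 1:b rests on {0:b}
piece 2:o — minimal
piece 3:i rests on {2:o}
piece 4:b rests on {1:b}
piece 5:b rests on {4:b}
piece 6:e — minimal
piece 7:i rests on {3:i}
minimal pieces: {0:b, 2:o, 6:e}
ways to finish when only these pieces remain (= sum over removing one remaining piece with nothing left below it):
  1 left: {5}→1  {6}→1  {7}→1
  2 left: {3,7}→1  {4,5}→1  {5,6}→2  {5,7}→2  {6,7}→2
  3 left: {1,4,5}→1  {2,3,7}→1  {3,5,7}→3  {3,6,7}→3  {4,5,6}→3  {4,5,7}→3  {5,6,7}→6
  4 left: {0,1,4,5}→1  {1,4,5,6}→4  {1,4,5,7}→4  {2,3,5,7}→4  {2,3,6,7}→4  {3,4,5,7}→6  {3,5,6,7}→12  {4,5,6,7}→12
  5 left: {0,1,4,5,6}→5  {0,1,4,5,7}→5  {1,3,4,5,7}→10  {1,4,5,6,7}→20  {2,3,4,5,7}→10  {2,3,5,6,7}→20  {3,4,5,6,7}→30
  6 left: {0,1,3,4,5,7}→15  {0,1,4,5,6,7}→30  {1,2,3,4,5,7}→20  {1,3,4,5,6,7}→60  {2,3,4,5,6,7}→60
  placing 0:b first → 140 extensions
  placing 2:o first → 105 extensions
  placing 6:e first → 35 extensions
total linear extensions = 280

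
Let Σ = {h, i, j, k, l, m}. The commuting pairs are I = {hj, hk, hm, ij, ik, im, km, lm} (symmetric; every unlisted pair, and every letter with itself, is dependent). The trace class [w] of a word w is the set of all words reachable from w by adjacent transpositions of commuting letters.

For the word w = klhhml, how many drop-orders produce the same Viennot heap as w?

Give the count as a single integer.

0(k) covers ∅
1(l) covers 0:k
2(h) covers 1:l
3(h) covers 2:h
4(m) covers ∅
5(l) covers 3:h
floor of heap: 0:k, 4:m
completions by unplaced set U, small U first (add the entries for U minus each lowest piece of U):
  |U|=1: {4}:1  {5}:1
  |U|=2: {3,5}:1  {4,5}:2
  |U|=3: {2,3,5}:1  {3,4,5}:3
  |U|=4: {1,2,3,5}:1  {2,3,4,5}:4
  start at 0(k): 5
  start at 4(m): 1
sum over floor = 6

6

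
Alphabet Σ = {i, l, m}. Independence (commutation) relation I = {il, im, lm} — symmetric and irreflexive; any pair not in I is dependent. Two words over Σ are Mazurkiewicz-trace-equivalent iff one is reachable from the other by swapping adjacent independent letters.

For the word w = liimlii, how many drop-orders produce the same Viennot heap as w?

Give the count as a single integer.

105

drop 0:l onto floor
drop 1:i onto floor
drop 2:i onto {1:i}
drop 3:m onto floor
drop 4:l onto {0:l}
drop 5:i onto {2:i}
drop 6:i onto {5:i}
ground layer = {0:l, 1:i, 3:m}
drop-orders for the pieces not yet dropped (sum over which currently-grounded one goes next):
  1 to go: {3} 1  {4} 1  {6} 1
  2 to go: {0,4} 1  {3,4} 2  {3,6} 2  {4,6} 2  {5,6} 1
  3 to go: {0,3,4} 3  {0,4,6} 3  {2,5,6} 1  {3,4,6} 6  {3,5,6} 3  {4,5,6} 3
  4 to go: {0,3,4,6} 12  {0,4,5,6} 6  {1,2,5,6} 1  {2,3,5,6} 4  {2,4,5,6} 4  {3,4,5,6} 12
  5 to go: {0,2,4,5,6} 10  {0,3,4,5,6} 30  {1,2,3,5,6} 5  {1,2,4,5,6} 5  {2,3,4,5,6} 20
  if 0:l drops first: 30 orders
  if 1:i drops first: 60 orders
  if 3:m drops first: 15 orders
heap linearizations: 105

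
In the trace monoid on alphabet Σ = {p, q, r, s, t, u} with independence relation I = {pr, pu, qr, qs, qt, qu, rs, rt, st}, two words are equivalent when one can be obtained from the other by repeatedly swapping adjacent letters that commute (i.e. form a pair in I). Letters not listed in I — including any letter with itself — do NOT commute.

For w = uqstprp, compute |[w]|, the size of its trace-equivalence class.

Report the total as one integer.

46

piece 0:u — minimal
piece 1:q — minimal
piece 2:s rests on {0:u}
piece 3:t rests on {0:u}
piece 4:p rests on {1:q, 2:s, 3:t}
piece 5:r rests on {0:u}
piece 6:p rests on {4:p}
minimal pieces: {0:u, 1:q}
ways to finish when only these pieces remain (= sum over removing one remaining piece with nothing left below it):
  1 left: {5}→1  {6}→1
  2 left: {4,6}→1  {5,6}→2
  3 left: {1,4,6}→1  {2,4,6}→1  {3,4,6}→1  {4,5,6}→3
  4 left: {1,2,4,6}→2  {1,3,4,6}→2  {1,4,5,6}→4  {2,3,4,6}→2  {2,4,5,6}→4  {3,4,5,6}→4
  5 left: {1,2,3,4,6}→6  {1,2,4,5,6}→10  {1,3,4,5,6}→10  {2,3,4,5,6}→10
  placing 0:u first → 36 extensions
  placing 1:q first → 10 extensions
total linear extensions = 46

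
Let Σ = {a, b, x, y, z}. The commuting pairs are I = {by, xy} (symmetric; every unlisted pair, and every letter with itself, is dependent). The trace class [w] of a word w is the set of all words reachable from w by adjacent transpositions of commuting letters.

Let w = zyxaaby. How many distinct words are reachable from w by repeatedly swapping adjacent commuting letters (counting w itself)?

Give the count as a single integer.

#0=z has no predecessor
#1=y depends on [0:z]
#2=x depends on [0:z]
#3=a depends on [1:y, 2:x]
#4=a depends on [3:a]
#5=b depends on [4:a]
#6=y depends on [4:a]
sources: [0:z]
N(rest) = Σ N(rest − s) over sources s of rest; N(one piece) = 1:
  size 1 → [5]=1  [6]=1
  size 2 → [5,6]=2
  size 3 → [4,5,6]=2
  size 4 → [3,4,5,6]=2
  size 5 → [1,3,4,5,6]=2  [2,3,4,5,6]=2
  first=0(z) contributes 4

4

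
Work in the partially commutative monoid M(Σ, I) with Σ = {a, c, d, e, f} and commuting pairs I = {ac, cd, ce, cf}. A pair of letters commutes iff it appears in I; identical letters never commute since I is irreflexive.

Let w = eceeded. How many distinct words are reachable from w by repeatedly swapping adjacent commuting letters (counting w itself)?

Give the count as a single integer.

7

#0=e has no predecessor
#1=c has no predecessor
#2=e depends on [0:e]
#3=e depends on [2:e]
#4=d depends on [3:e]
#5=e depends on [4:d]
#6=d depends on [5:e]
sources: [0:e, 1:c]
N(rest) = Σ N(rest − s) over sources s of rest; N(one piece) = 1:
  size 1 → [1]=1  [6]=1
  size 2 → [1,6]=2  [5,6]=1
  size 3 → [1,5,6]=3  [4,5,6]=1
  size 4 → [1,4,5,6]=4  [3,4,5,6]=1
  size 5 → [1,3,4,5,6]=5  [2,3,4,5,6]=1
  first=0(e) contributes 6
  first=1(c) contributes 1
|[w]| = 7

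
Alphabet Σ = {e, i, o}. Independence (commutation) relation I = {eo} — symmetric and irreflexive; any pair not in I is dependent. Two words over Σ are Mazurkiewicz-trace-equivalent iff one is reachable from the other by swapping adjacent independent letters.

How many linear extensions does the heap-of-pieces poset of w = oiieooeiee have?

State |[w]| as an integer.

0(o) covers ∅
1(i) covers 0:o
2(i) covers 1:i
3(e) covers 2:i
4(o) covers 2:i
5(o) covers 4:o
6(e) covers 3:e
7(i) covers 5:o, 6:e
8(e) covers 7:i
9(e) covers 8:e
floor of heap: 0:o
completions by unplaced set U, small U first (add the entries for U minus each lowest piece of U):
  |U|=1: {9}:1
  |U|=2: {8,9}:1
  |U|=3: {7,8,9}:1
  |U|=4: {5,7,8,9}:1  {6,7,8,9}:1
  |U|=5: {3,6,7,8,9}:1  {4,5,7,8,9}:1  {5,6,7,8,9}:2
  |U|=6: {3,5,6,7,8,9}:3  {4,5,6,7,8,9}:3
  |U|=7: {3,4,5,6,7,8,9}:6
  |U|=8: {2,3,4,5,6,7,8,9}:6
  start at 0(o): 6

6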